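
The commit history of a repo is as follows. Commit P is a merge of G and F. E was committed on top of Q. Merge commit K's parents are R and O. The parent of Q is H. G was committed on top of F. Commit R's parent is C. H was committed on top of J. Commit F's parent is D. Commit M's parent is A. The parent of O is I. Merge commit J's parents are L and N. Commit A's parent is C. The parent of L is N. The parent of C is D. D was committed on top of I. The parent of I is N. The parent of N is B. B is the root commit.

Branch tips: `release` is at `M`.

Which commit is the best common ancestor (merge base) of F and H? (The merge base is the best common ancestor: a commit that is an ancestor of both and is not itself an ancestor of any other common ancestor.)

Ancestors of F: {B, D, F, I, N}.
Ancestors of H: {B, H, J, L, N}.
Common ancestors: {B, N}.
Among these, N is not an ancestor of any other common ancestor — it is the merge base.

N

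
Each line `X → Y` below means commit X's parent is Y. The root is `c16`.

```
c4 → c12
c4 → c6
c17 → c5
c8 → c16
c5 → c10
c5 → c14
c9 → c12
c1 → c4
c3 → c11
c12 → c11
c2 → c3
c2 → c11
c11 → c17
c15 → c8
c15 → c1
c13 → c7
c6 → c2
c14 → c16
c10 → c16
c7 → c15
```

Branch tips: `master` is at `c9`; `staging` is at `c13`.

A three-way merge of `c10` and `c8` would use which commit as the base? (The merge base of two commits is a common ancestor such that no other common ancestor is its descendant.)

Ancestors of c10: {c10, c16}.
Ancestors of c8: {c16, c8}.
Common ancestors: {c16}.
The only common ancestor is c16, so it is the merge base.

c16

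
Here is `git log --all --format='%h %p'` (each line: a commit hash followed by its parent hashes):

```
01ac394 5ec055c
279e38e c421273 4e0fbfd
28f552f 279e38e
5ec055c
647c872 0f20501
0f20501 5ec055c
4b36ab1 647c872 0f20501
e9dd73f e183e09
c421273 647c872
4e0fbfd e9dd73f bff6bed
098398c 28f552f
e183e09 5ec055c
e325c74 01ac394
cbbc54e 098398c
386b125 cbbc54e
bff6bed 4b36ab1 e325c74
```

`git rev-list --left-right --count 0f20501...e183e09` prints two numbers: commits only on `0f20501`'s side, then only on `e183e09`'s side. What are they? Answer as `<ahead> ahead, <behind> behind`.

1 ahead, 1 behind

Reachable from 0f20501: {0f20501, 5ec055c}.
Reachable from e183e09: {5ec055c, e183e09}.
Only in 0f20501's history (ahead): {0f20501} — 1.
Only in e183e09's history (behind): {e183e09} — 1.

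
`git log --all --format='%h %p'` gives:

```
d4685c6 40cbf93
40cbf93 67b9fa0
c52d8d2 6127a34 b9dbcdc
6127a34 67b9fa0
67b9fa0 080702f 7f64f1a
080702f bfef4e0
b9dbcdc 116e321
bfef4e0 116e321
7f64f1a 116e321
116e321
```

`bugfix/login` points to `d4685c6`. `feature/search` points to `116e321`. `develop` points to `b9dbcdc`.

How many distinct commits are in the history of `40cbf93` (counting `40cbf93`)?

6

Walking parent pointers from 40cbf93: reachable set = {080702f, 116e321, 40cbf93, 67b9fa0, 7f64f1a, bfef4e0}.
That is 6 commits.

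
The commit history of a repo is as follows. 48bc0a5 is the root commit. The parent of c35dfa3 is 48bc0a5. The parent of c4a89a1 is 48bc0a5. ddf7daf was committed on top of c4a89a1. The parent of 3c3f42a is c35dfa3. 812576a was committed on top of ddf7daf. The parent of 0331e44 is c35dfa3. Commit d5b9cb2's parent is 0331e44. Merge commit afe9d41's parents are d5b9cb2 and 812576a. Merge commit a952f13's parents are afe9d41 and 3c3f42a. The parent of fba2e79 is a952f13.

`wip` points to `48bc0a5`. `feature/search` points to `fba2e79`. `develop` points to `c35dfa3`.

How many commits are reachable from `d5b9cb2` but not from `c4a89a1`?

Reachable from d5b9cb2: {0331e44, 48bc0a5, c35dfa3, d5b9cb2}.
Reachable from c4a89a1: {48bc0a5, c4a89a1}.
In d5b9cb2's history but not c4a89a1's: {0331e44, c35dfa3, d5b9cb2} — 3 commits.

3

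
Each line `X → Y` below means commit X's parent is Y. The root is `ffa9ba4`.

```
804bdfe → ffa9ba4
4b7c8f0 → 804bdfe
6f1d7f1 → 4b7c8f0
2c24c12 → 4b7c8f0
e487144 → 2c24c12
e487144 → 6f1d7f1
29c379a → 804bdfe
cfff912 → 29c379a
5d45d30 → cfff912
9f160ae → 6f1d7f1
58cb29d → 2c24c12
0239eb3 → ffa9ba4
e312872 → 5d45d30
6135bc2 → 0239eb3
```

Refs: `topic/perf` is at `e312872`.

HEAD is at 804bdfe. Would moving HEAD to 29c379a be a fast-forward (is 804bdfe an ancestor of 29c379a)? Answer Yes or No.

Yes

A fast-forward from 804bdfe to 29c379a is possible iff 804bdfe is an ancestor of 29c379a.
Ancestors of 29c379a: {29c379a, 804bdfe, ffa9ba4}.
804bdfe is among them, so fast-forward is possible.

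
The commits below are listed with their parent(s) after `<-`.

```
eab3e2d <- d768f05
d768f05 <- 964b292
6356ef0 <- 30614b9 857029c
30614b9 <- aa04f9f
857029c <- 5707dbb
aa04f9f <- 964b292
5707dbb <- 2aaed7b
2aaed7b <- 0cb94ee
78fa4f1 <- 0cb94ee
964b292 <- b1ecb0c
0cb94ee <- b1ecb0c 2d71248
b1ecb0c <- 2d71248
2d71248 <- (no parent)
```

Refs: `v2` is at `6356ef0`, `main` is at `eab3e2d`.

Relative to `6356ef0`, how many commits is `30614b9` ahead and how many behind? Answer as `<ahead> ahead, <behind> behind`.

0 ahead, 5 behind

Reachable from 30614b9: {2d71248, 30614b9, 964b292, aa04f9f, b1ecb0c}.
Reachable from 6356ef0: {0cb94ee, 2aaed7b, 2d71248, 30614b9, 5707dbb, 6356ef0, 857029c, 964b292, aa04f9f, b1ecb0c}.
Only in 30614b9's history (ahead): {} — 0.
Only in 6356ef0's history (behind): {0cb94ee, 2aaed7b, 5707dbb, 6356ef0, 857029c} — 5.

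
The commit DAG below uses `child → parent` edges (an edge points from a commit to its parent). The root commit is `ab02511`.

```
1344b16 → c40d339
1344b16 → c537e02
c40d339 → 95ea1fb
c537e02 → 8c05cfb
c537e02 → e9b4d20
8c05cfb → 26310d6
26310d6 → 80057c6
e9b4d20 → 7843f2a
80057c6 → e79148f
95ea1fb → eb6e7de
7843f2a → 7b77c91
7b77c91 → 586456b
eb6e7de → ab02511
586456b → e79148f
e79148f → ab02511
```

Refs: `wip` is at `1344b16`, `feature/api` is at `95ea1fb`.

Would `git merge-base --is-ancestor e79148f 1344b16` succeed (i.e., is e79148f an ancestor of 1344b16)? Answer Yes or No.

Ancestors of 1344b16 (commits reachable by following parents): {1344b16, 26310d6, 586456b, 7843f2a, 7b77c91, 80057c6, 8c05cfb, 95ea1fb, ab02511, c40d339, c537e02, e79148f, e9b4d20, eb6e7de}.
e79148f is in that set, so it is an ancestor of 1344b16.

Yes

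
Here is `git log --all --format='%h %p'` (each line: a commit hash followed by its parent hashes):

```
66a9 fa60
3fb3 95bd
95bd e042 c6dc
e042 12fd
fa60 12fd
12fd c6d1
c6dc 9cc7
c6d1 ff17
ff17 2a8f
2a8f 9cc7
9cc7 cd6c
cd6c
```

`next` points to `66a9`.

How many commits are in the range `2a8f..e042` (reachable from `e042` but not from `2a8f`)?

Reachable from e042: {12fd, 2a8f, 9cc7, c6d1, cd6c, e042, ff17}.
Reachable from 2a8f: {2a8f, 9cc7, cd6c}.
In e042's history but not 2a8f's: {12fd, c6d1, e042, ff17} — 4 commits.

4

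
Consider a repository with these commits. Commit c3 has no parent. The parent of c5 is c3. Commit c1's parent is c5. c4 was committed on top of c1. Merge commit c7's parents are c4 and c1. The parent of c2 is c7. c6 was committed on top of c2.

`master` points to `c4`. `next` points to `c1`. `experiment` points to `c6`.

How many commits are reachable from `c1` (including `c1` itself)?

Walking parent pointers from c1: reachable set = {c1, c3, c5}.
That is 3 commits.

3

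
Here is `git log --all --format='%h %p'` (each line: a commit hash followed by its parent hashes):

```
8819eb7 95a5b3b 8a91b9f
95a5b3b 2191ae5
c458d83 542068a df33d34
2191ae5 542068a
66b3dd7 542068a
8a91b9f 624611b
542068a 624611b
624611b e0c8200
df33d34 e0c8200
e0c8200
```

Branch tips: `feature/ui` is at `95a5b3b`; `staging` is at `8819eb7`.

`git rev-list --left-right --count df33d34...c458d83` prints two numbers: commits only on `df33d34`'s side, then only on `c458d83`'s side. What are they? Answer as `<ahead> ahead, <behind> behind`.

0 ahead, 3 behind

Reachable from df33d34: {df33d34, e0c8200}.
Reachable from c458d83: {542068a, 624611b, c458d83, df33d34, e0c8200}.
Only in df33d34's history (ahead): {} — 0.
Only in c458d83's history (behind): {542068a, 624611b, c458d83} — 3.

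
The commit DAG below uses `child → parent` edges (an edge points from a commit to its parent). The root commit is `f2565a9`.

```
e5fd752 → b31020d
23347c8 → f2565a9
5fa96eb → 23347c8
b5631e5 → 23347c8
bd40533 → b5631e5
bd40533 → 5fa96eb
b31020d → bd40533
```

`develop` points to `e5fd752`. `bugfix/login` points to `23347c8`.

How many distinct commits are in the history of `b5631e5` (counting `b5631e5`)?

3

Walking parent pointers from b5631e5: reachable set = {23347c8, b5631e5, f2565a9}.
That is 3 commits.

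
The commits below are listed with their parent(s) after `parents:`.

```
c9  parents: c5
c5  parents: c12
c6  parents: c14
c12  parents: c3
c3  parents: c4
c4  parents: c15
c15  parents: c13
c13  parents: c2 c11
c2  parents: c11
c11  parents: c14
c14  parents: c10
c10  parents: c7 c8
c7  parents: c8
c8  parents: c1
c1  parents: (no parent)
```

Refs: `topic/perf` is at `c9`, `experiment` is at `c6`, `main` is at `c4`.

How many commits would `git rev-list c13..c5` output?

Reachable from c5: {c1, c10, c11, c12, c13, c14, c15, c2, c3, c4, c5, c7, c8}.
Reachable from c13: {c1, c10, c11, c13, c14, c2, c7, c8}.
In c5's history but not c13's: {c12, c15, c3, c4, c5} — 5 commits.

5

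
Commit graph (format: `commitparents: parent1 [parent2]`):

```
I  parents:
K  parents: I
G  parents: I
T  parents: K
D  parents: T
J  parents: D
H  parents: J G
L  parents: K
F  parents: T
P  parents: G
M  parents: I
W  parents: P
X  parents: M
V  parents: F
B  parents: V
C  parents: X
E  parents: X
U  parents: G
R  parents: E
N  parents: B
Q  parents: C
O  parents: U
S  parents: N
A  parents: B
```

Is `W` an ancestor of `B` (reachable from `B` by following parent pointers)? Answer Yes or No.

No

Ancestors of B: {B, F, I, K, T, V}.
W is not in that set, so it is not an ancestor of B.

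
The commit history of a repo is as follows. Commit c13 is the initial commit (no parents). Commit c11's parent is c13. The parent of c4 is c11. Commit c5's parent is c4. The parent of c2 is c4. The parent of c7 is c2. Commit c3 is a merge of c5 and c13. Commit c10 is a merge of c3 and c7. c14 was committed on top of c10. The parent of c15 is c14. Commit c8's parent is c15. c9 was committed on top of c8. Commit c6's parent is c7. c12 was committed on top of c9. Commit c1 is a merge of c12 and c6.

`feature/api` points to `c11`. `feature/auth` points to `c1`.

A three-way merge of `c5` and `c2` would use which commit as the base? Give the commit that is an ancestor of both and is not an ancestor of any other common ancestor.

Ancestors of c5: {c11, c13, c4, c5}.
Ancestors of c2: {c11, c13, c2, c4}.
Common ancestors: {c11, c13, c4}.
Among these, c4 is not an ancestor of any other common ancestor — it is the merge base.

c4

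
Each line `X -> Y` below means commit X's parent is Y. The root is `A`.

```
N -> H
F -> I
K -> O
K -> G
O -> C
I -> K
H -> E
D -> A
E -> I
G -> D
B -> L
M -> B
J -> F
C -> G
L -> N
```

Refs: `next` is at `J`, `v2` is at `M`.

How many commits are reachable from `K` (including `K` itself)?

Walking parent pointers from K: reachable set = {A, C, D, G, K, O}.
That is 6 commits.

6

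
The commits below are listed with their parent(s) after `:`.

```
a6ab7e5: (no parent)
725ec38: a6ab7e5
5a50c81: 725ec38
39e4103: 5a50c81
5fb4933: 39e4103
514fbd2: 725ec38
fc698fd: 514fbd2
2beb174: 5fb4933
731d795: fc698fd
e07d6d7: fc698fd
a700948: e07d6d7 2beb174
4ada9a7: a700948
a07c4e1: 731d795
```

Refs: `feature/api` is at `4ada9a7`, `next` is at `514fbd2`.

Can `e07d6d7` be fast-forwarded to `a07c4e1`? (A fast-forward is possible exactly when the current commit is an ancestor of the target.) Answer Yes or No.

A fast-forward from e07d6d7 to a07c4e1 is possible iff e07d6d7 is an ancestor of a07c4e1.
Ancestors of a07c4e1: {514fbd2, 725ec38, 731d795, a07c4e1, a6ab7e5, fc698fd}.
e07d6d7 is not among them, so fast-forward is not possible.

No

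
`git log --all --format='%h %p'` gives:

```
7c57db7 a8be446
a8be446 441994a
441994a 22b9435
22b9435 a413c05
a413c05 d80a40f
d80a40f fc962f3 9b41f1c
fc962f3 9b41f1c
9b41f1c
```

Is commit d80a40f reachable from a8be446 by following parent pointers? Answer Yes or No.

Ancestors of a8be446 (commits reachable by following parents): {22b9435, 441994a, 9b41f1c, a413c05, a8be446, d80a40f, fc962f3}.
d80a40f is in that set, so it is an ancestor of a8be446.

Yes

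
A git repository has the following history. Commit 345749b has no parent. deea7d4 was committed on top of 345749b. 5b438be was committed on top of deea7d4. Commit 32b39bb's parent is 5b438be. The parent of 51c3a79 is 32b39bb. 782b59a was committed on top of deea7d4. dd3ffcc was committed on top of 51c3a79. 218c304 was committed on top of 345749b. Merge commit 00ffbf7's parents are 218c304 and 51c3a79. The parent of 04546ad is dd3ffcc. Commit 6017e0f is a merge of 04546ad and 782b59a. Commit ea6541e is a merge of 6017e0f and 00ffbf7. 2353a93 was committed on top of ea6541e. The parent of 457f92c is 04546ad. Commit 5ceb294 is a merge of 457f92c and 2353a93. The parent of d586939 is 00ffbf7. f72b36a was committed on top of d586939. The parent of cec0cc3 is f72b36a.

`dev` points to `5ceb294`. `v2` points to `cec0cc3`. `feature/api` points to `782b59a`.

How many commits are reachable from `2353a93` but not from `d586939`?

Reachable from 2353a93: {00ffbf7, 04546ad, 218c304, 2353a93, 32b39bb, 345749b, 51c3a79, 5b438be, 6017e0f, 782b59a, dd3ffcc, deea7d4, ea6541e}.
Reachable from d586939: {00ffbf7, 218c304, 32b39bb, 345749b, 51c3a79, 5b438be, d586939, deea7d4}.
In 2353a93's history but not d586939's: {04546ad, 2353a93, 6017e0f, 782b59a, dd3ffcc, ea6541e} — 6 commits.

6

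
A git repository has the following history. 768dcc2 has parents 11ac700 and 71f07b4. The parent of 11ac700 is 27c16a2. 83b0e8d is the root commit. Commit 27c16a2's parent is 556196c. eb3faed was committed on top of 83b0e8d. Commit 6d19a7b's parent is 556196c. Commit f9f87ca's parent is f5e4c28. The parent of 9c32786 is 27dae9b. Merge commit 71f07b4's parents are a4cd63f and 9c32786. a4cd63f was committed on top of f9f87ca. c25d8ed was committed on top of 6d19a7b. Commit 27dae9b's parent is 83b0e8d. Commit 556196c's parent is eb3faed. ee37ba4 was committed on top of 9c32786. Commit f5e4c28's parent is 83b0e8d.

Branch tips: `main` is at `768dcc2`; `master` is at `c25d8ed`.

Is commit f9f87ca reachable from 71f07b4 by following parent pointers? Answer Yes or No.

Yes

Ancestors of 71f07b4 (commits reachable by following parents): {27dae9b, 71f07b4, 83b0e8d, 9c32786, a4cd63f, f5e4c28, f9f87ca}.
f9f87ca is in that set, so it is an ancestor of 71f07b4.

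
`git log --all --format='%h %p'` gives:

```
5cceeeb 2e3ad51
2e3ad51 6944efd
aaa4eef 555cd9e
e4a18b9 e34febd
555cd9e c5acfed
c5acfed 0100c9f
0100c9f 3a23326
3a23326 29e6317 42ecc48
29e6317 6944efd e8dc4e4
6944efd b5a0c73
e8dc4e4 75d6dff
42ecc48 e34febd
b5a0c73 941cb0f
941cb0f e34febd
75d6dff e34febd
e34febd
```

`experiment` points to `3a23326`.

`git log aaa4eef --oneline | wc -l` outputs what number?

13

Walking parent pointers from aaa4eef: reachable set = {0100c9f, 29e6317, 3a23326, 42ecc48, 555cd9e, 6944efd, 75d6dff, 941cb0f, aaa4eef, b5a0c73, c5acfed, e34febd, e8dc4e4}.
That is 13 commits.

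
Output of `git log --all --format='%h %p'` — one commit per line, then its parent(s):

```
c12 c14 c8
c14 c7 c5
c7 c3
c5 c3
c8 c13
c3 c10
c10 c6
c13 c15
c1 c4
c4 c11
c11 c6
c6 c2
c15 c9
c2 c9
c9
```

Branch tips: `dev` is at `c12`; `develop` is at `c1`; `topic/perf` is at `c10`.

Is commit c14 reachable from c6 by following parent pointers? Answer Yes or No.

Ancestors of c6: {c2, c6, c9}.
c14 is not in that set, so it is not an ancestor of c6.

No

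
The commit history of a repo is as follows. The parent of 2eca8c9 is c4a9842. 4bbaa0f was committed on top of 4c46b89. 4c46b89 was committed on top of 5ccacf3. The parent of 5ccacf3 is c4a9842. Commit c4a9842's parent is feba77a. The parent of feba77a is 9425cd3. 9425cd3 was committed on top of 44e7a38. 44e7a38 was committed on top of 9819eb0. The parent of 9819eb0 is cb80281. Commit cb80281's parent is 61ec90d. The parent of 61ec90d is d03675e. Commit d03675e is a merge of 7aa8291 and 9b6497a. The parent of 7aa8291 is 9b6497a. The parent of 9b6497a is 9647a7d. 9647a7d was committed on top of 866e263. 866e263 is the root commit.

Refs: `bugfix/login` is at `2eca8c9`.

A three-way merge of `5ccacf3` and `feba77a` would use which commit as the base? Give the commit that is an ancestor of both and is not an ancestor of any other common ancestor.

Ancestors of 5ccacf3: {44e7a38, 5ccacf3, 61ec90d, 7aa8291, 866e263, 9425cd3, 9647a7d, 9819eb0, 9b6497a, c4a9842, cb80281, d03675e, feba77a}.
Ancestors of feba77a: {44e7a38, 61ec90d, 7aa8291, 866e263, 9425cd3, 9647a7d, 9819eb0, 9b6497a, cb80281, d03675e, feba77a}.
Common ancestors: {44e7a38, 61ec90d, 7aa8291, 866e263, 9425cd3, 9647a7d, 9819eb0, 9b6497a, cb80281, d03675e, feba77a}.
Among these, feba77a is not an ancestor of any other common ancestor — it is the merge base.

feba77a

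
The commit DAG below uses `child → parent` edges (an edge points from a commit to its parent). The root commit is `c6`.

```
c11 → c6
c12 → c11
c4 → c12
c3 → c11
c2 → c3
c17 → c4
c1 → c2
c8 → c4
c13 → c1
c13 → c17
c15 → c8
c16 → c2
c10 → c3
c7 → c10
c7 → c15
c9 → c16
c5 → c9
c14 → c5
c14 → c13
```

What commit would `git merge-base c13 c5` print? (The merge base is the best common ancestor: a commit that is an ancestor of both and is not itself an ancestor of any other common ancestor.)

c2

Ancestors of c13: {c1, c11, c12, c13, c17, c2, c3, c4, c6}.
Ancestors of c5: {c11, c16, c2, c3, c5, c6, c9}.
Common ancestors: {c11, c2, c3, c6}.
Among these, c2 is not an ancestor of any other common ancestor — it is the merge base.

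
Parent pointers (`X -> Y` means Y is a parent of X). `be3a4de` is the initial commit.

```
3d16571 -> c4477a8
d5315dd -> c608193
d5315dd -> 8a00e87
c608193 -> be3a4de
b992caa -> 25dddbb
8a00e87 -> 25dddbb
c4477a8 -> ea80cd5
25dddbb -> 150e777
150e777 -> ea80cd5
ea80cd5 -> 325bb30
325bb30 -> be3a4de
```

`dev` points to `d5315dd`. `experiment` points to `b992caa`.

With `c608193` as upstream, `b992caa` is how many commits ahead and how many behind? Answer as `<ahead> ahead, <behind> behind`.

5 ahead, 1 behind

Reachable from b992caa: {150e777, 25dddbb, 325bb30, b992caa, be3a4de, ea80cd5}.
Reachable from c608193: {be3a4de, c608193}.
Only in b992caa's history (ahead): {150e777, 25dddbb, 325bb30, b992caa, ea80cd5} — 5.
Only in c608193's history (behind): {c608193} — 1.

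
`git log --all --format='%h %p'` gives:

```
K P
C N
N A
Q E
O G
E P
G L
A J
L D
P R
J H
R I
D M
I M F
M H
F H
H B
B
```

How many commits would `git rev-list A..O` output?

5

Reachable from O: {B, D, G, H, L, M, O}.
Reachable from A: {A, B, H, J}.
In O's history but not A's: {D, G, L, M, O} — 5 commits.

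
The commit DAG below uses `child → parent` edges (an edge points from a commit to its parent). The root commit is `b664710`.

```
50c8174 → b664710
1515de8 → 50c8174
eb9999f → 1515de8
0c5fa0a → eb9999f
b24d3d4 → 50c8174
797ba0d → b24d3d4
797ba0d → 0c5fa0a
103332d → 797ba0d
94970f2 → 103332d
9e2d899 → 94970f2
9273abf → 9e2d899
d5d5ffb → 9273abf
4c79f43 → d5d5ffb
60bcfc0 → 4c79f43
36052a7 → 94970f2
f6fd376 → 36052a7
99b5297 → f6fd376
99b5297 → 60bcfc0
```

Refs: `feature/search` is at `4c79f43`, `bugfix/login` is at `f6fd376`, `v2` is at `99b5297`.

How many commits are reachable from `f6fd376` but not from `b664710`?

Reachable from f6fd376: {0c5fa0a, 103332d, 1515de8, 36052a7, 50c8174, 797ba0d, 94970f2, b24d3d4, b664710, eb9999f, f6fd376}.
Reachable from b664710: {b664710}.
In f6fd376's history but not b664710's: {0c5fa0a, 103332d, 1515de8, 36052a7, 50c8174, 797ba0d, 94970f2, b24d3d4, eb9999f, f6fd376} — 10 commits.

10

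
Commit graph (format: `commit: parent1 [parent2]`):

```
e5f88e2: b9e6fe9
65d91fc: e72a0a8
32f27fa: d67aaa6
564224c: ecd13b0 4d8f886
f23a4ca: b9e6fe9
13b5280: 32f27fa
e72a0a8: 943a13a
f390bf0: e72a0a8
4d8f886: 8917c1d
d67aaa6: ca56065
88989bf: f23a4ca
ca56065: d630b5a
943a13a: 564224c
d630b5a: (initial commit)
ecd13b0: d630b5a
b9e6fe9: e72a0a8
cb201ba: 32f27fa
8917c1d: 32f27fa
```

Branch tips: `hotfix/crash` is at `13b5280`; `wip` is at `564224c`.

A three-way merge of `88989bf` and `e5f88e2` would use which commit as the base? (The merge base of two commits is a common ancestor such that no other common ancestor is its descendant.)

Ancestors of 88989bf: {32f27fa, 4d8f886, 564224c, 88989bf, 8917c1d, 943a13a, b9e6fe9, ca56065, d630b5a, d67aaa6, e72a0a8, ecd13b0, f23a4ca}.
Ancestors of e5f88e2: {32f27fa, 4d8f886, 564224c, 8917c1d, 943a13a, b9e6fe9, ca56065, d630b5a, d67aaa6, e5f88e2, e72a0a8, ecd13b0}.
Common ancestors: {32f27fa, 4d8f886, 564224c, 8917c1d, 943a13a, b9e6fe9, ca56065, d630b5a, d67aaa6, e72a0a8, ecd13b0}.
Among these, b9e6fe9 is not an ancestor of any other common ancestor — it is the merge base.

b9e6fe9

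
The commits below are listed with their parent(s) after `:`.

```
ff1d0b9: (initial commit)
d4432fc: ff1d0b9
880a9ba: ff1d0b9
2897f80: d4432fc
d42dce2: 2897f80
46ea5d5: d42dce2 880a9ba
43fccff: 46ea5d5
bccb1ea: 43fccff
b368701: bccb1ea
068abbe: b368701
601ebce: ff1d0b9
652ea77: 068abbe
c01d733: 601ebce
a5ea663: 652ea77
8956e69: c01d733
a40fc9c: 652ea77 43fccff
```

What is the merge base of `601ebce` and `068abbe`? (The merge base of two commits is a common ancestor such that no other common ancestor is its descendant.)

Ancestors of 601ebce: {601ebce, ff1d0b9}.
Ancestors of 068abbe: {068abbe, 2897f80, 43fccff, 46ea5d5, 880a9ba, b368701, bccb1ea, d42dce2, d4432fc, ff1d0b9}.
Common ancestors: {ff1d0b9}.
The only common ancestor is ff1d0b9, so it is the merge base.

ff1d0b9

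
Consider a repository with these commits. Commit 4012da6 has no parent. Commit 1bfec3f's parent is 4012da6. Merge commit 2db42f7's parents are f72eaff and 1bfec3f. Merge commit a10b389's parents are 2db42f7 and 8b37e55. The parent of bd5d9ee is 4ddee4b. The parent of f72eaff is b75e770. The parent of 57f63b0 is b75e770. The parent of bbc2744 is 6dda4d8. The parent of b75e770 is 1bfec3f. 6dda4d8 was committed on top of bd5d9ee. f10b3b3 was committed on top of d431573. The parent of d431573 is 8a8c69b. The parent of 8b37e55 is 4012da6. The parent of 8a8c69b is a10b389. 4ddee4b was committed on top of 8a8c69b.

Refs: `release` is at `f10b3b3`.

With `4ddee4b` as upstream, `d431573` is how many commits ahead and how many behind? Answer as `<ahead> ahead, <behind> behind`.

1 ahead, 1 behind

Reachable from d431573: {1bfec3f, 2db42f7, 4012da6, 8a8c69b, 8b37e55, a10b389, b75e770, d431573, f72eaff}.
Reachable from 4ddee4b: {1bfec3f, 2db42f7, 4012da6, 4ddee4b, 8a8c69b, 8b37e55, a10b389, b75e770, f72eaff}.
Only in d431573's history (ahead): {d431573} — 1.
Only in 4ddee4b's history (behind): {4ddee4b} — 1.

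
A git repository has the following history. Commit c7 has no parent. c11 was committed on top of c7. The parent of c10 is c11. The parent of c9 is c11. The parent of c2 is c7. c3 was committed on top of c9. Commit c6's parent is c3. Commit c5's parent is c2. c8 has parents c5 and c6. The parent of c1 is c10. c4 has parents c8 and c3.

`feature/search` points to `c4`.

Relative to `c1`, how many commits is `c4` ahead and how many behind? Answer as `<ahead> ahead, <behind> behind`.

Reachable from c4: {c11, c2, c3, c4, c5, c6, c7, c8, c9}.
Reachable from c1: {c1, c10, c11, c7}.
Only in c4's history (ahead): {c2, c3, c4, c5, c6, c8, c9} — 7.
Only in c1's history (behind): {c1, c10} — 2.

7 ahead, 2 behind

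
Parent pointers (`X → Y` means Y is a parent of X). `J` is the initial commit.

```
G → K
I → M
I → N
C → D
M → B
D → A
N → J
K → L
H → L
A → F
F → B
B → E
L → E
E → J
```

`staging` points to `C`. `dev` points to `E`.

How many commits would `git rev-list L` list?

3

Walking parent pointers from L: reachable set = {E, J, L}.
That is 3 commits.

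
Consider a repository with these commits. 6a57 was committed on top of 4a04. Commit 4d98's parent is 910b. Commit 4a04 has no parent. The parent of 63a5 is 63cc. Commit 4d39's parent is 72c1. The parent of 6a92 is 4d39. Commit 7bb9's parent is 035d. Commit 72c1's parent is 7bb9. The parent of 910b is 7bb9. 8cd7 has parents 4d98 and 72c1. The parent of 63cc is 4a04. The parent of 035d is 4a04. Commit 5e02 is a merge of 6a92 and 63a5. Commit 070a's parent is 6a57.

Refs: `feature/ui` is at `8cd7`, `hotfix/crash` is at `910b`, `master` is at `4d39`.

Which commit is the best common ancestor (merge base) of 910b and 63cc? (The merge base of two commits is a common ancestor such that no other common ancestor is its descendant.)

Ancestors of 910b: {035d, 4a04, 7bb9, 910b}.
Ancestors of 63cc: {4a04, 63cc}.
Common ancestors: {4a04}.
The only common ancestor is 4a04, so it is the merge base.

4a04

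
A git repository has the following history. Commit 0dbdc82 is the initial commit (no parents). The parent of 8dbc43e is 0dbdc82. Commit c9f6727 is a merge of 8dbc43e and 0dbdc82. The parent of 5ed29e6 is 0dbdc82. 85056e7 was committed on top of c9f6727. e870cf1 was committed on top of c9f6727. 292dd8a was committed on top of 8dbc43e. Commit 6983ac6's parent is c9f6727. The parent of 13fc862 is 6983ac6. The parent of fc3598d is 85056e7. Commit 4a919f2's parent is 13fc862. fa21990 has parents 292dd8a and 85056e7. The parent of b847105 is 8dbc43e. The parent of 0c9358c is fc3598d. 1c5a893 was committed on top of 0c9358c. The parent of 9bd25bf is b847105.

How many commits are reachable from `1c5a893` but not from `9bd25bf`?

5

Reachable from 1c5a893: {0c9358c, 0dbdc82, 1c5a893, 85056e7, 8dbc43e, c9f6727, fc3598d}.
Reachable from 9bd25bf: {0dbdc82, 8dbc43e, 9bd25bf, b847105}.
In 1c5a893's history but not 9bd25bf's: {0c9358c, 1c5a893, 85056e7, c9f6727, fc3598d} — 5 commits.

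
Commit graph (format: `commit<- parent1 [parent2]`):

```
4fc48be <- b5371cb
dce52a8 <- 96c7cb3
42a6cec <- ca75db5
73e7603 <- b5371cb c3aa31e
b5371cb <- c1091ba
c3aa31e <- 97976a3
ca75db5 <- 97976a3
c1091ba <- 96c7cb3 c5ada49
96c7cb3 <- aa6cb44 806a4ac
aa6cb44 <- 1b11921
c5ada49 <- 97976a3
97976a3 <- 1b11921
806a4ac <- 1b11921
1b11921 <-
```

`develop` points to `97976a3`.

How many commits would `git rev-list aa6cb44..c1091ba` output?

5

Reachable from c1091ba: {1b11921, 806a4ac, 96c7cb3, 97976a3, aa6cb44, c1091ba, c5ada49}.
Reachable from aa6cb44: {1b11921, aa6cb44}.
In c1091ba's history but not aa6cb44's: {806a4ac, 96c7cb3, 97976a3, c1091ba, c5ada49} — 5 commits.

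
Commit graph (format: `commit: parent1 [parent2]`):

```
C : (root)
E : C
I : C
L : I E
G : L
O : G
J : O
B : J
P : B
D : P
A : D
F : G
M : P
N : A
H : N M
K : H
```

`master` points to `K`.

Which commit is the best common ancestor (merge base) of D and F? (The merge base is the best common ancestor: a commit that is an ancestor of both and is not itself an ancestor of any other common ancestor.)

Ancestors of D: {B, C, D, E, G, I, J, L, O, P}.
Ancestors of F: {C, E, F, G, I, L}.
Common ancestors: {C, E, G, I, L}.
Among these, G is not an ancestor of any other common ancestor — it is the merge base.

G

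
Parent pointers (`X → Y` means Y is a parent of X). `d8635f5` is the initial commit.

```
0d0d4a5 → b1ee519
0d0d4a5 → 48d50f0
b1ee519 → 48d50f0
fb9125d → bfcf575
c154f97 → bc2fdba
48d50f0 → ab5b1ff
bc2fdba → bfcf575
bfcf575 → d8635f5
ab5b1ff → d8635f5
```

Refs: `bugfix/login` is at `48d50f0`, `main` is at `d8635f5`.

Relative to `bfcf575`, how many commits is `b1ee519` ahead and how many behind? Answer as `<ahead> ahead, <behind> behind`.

Reachable from b1ee519: {48d50f0, ab5b1ff, b1ee519, d8635f5}.
Reachable from bfcf575: {bfcf575, d8635f5}.
Only in b1ee519's history (ahead): {48d50f0, ab5b1ff, b1ee519} — 3.
Only in bfcf575's history (behind): {bfcf575} — 1.

3 ahead, 1 behind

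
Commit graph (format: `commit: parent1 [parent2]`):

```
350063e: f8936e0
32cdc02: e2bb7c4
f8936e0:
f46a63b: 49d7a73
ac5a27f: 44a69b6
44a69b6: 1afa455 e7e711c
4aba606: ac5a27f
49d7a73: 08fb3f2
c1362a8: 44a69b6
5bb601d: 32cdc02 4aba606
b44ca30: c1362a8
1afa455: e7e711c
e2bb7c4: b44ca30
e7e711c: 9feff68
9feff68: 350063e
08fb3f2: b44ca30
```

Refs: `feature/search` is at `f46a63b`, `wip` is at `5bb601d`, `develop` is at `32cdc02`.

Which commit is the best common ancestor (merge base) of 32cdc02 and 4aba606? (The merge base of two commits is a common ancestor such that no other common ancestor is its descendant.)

Ancestors of 32cdc02: {1afa455, 32cdc02, 350063e, 44a69b6, 9feff68, b44ca30, c1362a8, e2bb7c4, e7e711c, f8936e0}.
Ancestors of 4aba606: {1afa455, 350063e, 44a69b6, 4aba606, 9feff68, ac5a27f, e7e711c, f8936e0}.
Common ancestors: {1afa455, 350063e, 44a69b6, 9feff68, e7e711c, f8936e0}.
Among these, 44a69b6 is not an ancestor of any other common ancestor — it is the merge base.

44a69b6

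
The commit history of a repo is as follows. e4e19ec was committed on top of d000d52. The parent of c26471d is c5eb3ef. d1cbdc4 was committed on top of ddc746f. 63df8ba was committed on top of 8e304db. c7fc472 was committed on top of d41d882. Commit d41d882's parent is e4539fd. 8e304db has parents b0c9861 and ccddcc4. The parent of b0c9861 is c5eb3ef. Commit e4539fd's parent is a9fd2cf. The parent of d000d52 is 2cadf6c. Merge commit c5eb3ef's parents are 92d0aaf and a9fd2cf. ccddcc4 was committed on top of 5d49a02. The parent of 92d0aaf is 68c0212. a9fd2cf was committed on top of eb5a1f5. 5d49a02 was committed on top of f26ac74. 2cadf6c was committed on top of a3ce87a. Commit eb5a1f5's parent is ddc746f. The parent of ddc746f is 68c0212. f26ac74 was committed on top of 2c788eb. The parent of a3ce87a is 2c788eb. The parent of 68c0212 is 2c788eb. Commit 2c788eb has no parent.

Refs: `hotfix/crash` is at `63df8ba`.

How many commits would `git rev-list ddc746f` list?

Walking parent pointers from ddc746f: reachable set = {2c788eb, 68c0212, ddc746f}.
That is 3 commits.

3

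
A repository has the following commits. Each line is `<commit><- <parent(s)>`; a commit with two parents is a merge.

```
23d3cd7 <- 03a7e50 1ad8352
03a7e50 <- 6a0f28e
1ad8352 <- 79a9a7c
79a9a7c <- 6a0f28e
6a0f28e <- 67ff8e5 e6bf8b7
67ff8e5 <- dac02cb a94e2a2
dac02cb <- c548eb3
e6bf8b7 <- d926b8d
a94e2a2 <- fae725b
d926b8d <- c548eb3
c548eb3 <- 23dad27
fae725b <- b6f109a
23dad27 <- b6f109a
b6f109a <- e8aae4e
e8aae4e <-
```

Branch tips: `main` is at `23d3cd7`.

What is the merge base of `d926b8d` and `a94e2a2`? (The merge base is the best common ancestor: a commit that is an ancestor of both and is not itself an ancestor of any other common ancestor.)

Ancestors of d926b8d: {23dad27, b6f109a, c548eb3, d926b8d, e8aae4e}.
Ancestors of a94e2a2: {a94e2a2, b6f109a, e8aae4e, fae725b}.
Common ancestors: {b6f109a, e8aae4e}.
Among these, b6f109a is not an ancestor of any other common ancestor — it is the merge base.

b6f109a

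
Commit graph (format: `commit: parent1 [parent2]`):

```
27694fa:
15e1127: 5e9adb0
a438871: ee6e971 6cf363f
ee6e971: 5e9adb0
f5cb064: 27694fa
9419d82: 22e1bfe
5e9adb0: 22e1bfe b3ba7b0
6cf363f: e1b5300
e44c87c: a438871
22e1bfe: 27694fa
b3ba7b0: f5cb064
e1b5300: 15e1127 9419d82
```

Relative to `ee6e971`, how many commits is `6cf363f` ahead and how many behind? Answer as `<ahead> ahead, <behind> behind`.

4 ahead, 1 behind

Reachable from 6cf363f: {15e1127, 22e1bfe, 27694fa, 5e9adb0, 6cf363f, 9419d82, b3ba7b0, e1b5300, f5cb064}.
Reachable from ee6e971: {22e1bfe, 27694fa, 5e9adb0, b3ba7b0, ee6e971, f5cb064}.
Only in 6cf363f's history (ahead): {15e1127, 6cf363f, 9419d82, e1b5300} — 4.
Only in ee6e971's history (behind): {ee6e971} — 1.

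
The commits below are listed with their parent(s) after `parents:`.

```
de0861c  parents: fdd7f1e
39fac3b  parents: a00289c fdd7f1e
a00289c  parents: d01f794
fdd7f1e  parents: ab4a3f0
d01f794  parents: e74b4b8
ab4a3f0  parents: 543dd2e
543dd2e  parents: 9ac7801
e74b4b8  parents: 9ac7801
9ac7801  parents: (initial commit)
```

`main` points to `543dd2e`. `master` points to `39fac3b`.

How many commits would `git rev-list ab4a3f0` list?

3

Walking parent pointers from ab4a3f0: reachable set = {543dd2e, 9ac7801, ab4a3f0}.
That is 3 commits.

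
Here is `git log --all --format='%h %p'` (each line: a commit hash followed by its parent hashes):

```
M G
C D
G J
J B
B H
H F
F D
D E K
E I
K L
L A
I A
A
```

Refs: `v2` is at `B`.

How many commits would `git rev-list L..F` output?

Reachable from F: {A, D, E, F, I, K, L}.
Reachable from L: {A, L}.
In F's history but not L's: {D, E, F, I, K} — 5 commits.

5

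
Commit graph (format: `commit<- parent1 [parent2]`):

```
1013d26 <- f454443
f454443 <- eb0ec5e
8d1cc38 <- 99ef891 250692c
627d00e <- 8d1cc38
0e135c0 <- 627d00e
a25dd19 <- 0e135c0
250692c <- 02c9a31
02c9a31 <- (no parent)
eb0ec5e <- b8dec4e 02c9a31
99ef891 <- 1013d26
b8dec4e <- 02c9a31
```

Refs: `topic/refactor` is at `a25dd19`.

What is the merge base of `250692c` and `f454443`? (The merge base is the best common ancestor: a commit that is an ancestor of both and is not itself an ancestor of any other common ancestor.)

02c9a31

Ancestors of 250692c: {02c9a31, 250692c}.
Ancestors of f454443: {02c9a31, b8dec4e, eb0ec5e, f454443}.
Common ancestors: {02c9a31}.
The only common ancestor is 02c9a31, so it is the merge base.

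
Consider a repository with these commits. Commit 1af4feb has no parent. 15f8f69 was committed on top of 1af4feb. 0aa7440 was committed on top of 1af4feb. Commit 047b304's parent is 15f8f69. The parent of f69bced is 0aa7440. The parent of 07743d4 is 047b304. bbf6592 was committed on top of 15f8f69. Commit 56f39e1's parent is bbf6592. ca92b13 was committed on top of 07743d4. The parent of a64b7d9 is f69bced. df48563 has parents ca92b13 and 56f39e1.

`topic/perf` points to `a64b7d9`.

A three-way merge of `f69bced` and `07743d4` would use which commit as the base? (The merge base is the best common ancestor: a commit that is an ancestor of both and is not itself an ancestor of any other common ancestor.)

Ancestors of f69bced: {0aa7440, 1af4feb, f69bced}.
Ancestors of 07743d4: {047b304, 07743d4, 15f8f69, 1af4feb}.
Common ancestors: {1af4feb}.
The only common ancestor is 1af4feb, so it is the merge base.

1af4feb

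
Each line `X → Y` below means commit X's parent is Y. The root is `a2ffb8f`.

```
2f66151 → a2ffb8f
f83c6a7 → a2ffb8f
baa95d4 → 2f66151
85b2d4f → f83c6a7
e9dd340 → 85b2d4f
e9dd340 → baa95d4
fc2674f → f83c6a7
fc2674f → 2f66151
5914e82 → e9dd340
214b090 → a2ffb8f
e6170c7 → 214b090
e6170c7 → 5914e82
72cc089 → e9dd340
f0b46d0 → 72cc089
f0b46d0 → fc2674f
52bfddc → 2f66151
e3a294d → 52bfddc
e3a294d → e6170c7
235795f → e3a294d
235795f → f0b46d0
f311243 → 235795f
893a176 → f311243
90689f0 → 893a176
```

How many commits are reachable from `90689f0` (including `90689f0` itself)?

18

Walking parent pointers from 90689f0: reachable set = {214b090, 235795f, 2f66151, 52bfddc, 5914e82, 72cc089, 85b2d4f, 893a176, 90689f0, a2ffb8f, baa95d4, e3a294d, e6170c7, e9dd340, f0b46d0, f311243, f83c6a7, fc2674f}.
That is 18 commits.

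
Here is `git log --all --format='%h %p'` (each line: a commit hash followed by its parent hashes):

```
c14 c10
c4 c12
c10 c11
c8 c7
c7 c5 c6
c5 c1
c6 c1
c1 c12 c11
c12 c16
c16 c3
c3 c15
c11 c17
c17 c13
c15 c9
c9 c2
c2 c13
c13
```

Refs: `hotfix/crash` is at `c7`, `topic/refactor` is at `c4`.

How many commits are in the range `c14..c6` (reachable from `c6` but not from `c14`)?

Reachable from c6: {c1, c11, c12, c13, c15, c16, c17, c2, c3, c6, c9}.
Reachable from c14: {c10, c11, c13, c14, c17}.
In c6's history but not c14's: {c1, c12, c15, c16, c2, c3, c6, c9} — 8 commits.

8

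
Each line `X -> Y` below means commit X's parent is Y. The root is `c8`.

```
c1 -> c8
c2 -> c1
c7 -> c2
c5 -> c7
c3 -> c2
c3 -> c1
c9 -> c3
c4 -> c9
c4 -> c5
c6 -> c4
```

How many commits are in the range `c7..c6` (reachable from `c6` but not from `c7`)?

Reachable from c6: {c1, c2, c3, c4, c5, c6, c7, c8, c9}.
Reachable from c7: {c1, c2, c7, c8}.
In c6's history but not c7's: {c3, c4, c5, c6, c9} — 5 commits.

5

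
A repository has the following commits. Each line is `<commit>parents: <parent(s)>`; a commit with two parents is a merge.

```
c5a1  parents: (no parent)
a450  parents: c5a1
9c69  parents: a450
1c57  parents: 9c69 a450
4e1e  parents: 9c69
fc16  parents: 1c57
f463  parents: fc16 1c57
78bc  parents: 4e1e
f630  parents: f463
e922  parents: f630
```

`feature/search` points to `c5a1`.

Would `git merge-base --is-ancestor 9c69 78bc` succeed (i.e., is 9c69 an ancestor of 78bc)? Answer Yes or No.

Ancestors of 78bc (commits reachable by following parents): {4e1e, 78bc, 9c69, a450, c5a1}.
9c69 is in that set, so it is an ancestor of 78bc.

Yes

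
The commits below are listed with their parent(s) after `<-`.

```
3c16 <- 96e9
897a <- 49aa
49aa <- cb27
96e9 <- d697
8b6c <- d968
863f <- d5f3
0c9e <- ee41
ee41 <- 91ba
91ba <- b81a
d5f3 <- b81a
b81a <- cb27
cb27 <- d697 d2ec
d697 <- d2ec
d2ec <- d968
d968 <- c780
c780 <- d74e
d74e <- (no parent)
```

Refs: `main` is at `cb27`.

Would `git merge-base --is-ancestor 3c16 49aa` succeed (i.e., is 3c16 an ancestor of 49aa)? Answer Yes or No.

Ancestors of 49aa: {49aa, c780, cb27, d2ec, d697, d74e, d968}.
3c16 is not in that set, so it is not an ancestor of 49aa.

No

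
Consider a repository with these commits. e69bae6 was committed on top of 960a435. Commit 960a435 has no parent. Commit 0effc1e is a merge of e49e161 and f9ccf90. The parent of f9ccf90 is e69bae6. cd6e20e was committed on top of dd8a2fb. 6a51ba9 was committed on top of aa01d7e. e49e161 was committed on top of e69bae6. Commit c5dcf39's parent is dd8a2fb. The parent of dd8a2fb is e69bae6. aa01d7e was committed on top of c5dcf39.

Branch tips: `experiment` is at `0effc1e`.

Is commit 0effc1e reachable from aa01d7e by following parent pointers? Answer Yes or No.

No

Ancestors of aa01d7e: {960a435, aa01d7e, c5dcf39, dd8a2fb, e69bae6}.
0effc1e is not in that set, so it is not an ancestor of aa01d7e.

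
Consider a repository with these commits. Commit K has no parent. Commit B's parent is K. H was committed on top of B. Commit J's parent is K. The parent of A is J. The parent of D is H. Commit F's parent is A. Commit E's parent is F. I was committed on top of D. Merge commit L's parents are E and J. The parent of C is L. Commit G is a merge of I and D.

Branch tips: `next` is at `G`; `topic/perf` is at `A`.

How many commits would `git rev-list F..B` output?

Reachable from B: {B, K}.
Reachable from F: {A, F, J, K}.
In B's history but not F's: {B} — 1 commit.

1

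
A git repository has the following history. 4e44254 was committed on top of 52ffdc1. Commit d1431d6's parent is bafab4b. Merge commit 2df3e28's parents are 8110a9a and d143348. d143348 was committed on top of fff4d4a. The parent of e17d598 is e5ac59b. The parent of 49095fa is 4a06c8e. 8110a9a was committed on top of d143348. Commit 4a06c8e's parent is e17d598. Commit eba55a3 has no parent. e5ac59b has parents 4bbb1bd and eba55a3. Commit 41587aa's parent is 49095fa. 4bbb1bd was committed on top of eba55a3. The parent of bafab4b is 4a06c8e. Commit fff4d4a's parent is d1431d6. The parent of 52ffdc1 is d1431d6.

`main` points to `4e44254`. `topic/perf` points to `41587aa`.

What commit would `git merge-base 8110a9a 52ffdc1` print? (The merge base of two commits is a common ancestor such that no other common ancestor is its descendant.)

d1431d6

Ancestors of 8110a9a: {4a06c8e, 4bbb1bd, 8110a9a, bafab4b, d1431d6, d143348, e17d598, e5ac59b, eba55a3, fff4d4a}.
Ancestors of 52ffdc1: {4a06c8e, 4bbb1bd, 52ffdc1, bafab4b, d1431d6, e17d598, e5ac59b, eba55a3}.
Common ancestors: {4a06c8e, 4bbb1bd, bafab4b, d1431d6, e17d598, e5ac59b, eba55a3}.
Among these, d1431d6 is not an ancestor of any other common ancestor — it is the merge base.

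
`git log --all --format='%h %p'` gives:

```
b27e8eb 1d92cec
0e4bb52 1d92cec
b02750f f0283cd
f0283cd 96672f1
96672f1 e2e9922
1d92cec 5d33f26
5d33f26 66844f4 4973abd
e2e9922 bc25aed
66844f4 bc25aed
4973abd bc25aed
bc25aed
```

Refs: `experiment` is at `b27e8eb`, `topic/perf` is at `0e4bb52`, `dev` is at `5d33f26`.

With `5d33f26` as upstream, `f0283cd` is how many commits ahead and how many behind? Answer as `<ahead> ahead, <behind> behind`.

Reachable from f0283cd: {96672f1, bc25aed, e2e9922, f0283cd}.
Reachable from 5d33f26: {4973abd, 5d33f26, 66844f4, bc25aed}.
Only in f0283cd's history (ahead): {96672f1, e2e9922, f0283cd} — 3.
Only in 5d33f26's history (behind): {4973abd, 5d33f26, 66844f4} — 3.

3 ahead, 3 behind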